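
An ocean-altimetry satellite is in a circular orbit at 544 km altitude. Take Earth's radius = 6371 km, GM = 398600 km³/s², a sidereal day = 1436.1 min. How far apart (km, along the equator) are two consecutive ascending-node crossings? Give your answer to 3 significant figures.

Semi-major axis a = 6371 + 544 = 6915 km. Period T = 2π√(a³/μ) = 2π√(6915³/398600) = 5722.7 s = 95.38 min.
During one orbit Earth rotates (5722.7 / 86166) × 360° = 23.91°.
At the equator that is 23.91° × (2π·6371/360) km/° = 23.91 × 111.2 = 2659 km.

2660 km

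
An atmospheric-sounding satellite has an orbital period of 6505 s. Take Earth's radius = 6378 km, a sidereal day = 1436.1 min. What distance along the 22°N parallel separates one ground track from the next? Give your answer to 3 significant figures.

Node shift per orbit = (6505.0/86166) × 360° = 27.18°.
Equatorial spacing = 27.18 × 111.3 km/° = 3025 km.
At 22° latitude, spacing = 3025 × cos(22°) = 2805 km.

2810 km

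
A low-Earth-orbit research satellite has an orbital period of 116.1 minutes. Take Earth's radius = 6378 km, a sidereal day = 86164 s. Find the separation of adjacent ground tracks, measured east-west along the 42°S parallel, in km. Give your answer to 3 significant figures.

T = 116.1 min = 6966.0 s.
Node shift per orbit = (6966.0/86164) × 360° = 29.10°.
Equatorial spacing = 29.10 × 111.3 km/° = 3240 km.
At 42° latitude, spacing = 3240 × cos(42°) = 2408 km.

2410 km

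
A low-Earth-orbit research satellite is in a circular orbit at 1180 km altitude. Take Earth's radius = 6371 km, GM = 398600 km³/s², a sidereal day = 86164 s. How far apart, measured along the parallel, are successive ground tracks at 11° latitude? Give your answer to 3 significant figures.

2980 km

Semi-major axis a = 6371 + 1180 = 7551 km. Period T = 2π√(a³/μ) = 2π√(7551³/398600) = 6530.1 s = 108.83 min.
Node shift per orbit = (6530.1/86164) × 360° = 27.28°.
Equatorial spacing = 27.28 × 111.2 km/° = 3034 km.
At 11° latitude, spacing = 3034 × cos(11°) = 2978 km.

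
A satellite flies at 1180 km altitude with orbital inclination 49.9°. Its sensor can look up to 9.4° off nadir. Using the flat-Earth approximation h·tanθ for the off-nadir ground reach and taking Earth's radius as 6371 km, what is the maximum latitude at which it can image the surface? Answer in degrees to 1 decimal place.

For a prograde orbit the ground track reaches latitude ±i = ±49.9°.
Sensor half-swath on the ground ≈ 1180·tan(9.4°) = 195 km = 1.76° of latitude.
Maximum observable latitude ≈ 49.9 + 1.76 = 51.7°.

51.7°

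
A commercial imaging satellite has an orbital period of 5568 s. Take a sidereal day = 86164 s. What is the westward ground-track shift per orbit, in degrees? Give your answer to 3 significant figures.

During one orbit Earth rotates (5568.0 / 86164) × 360° = 23.26°.

23.3°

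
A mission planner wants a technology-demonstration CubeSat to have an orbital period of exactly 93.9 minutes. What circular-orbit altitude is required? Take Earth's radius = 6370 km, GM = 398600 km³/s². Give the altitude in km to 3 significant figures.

T = 93.9 min = 5634.0 s.
From T = 2π√(a³/μ): a = (μ T²/4π²)^(1/3) = (398600 × 5634.0² / 4π²)^(1/3) = 6843 km.
Altitude h = a − R = 6843 − 6370 = 473 km.

473 km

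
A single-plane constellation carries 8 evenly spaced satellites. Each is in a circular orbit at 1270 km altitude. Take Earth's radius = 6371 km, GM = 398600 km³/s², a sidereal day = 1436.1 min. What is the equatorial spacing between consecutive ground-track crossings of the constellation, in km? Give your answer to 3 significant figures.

Semi-major axis a = 6371 + 1270 = 7641 km. Period T = 2π√(a³/μ) = 2π√(7641³/398600) = 6647.2 s = 110.79 min.
Single-satellite node shift = (6647.2/86166) × 360° = 27.77°.
With 8 satellites evenly phased, successive equator crossings are 27.77/8 = 3.471° apart.
That is 3.471 × 111.2 = 386 km at the equator.

386 km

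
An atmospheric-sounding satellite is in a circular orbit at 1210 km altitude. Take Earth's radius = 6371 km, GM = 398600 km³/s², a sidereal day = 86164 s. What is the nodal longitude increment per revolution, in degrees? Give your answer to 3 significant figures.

Semi-major axis a = 6371 + 1210 = 7581 km. Period T = 2π√(a³/μ) = 2π√(7581³/398600) = 6569.0 s = 109.48 min.
During one orbit Earth rotates (6569.0 / 86164) × 360° = 27.45°.

27.4°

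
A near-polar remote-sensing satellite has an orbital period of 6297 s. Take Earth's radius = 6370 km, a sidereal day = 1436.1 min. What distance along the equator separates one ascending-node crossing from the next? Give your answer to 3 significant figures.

During one orbit Earth rotates (6297.0 / 86166) × 360° = 26.31°.
At the equator that is 26.31° × (2π·6370/360) km/° = 26.31 × 111.2 = 2925 km.

2920 km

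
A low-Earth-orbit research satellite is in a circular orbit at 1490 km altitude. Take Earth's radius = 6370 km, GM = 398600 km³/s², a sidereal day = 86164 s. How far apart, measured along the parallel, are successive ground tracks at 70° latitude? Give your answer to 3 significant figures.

1100 km

Semi-major axis a = 6370 + 1490 = 7860 km. Period T = 2π√(a³/μ) = 2π√(7860³/398600) = 6935.0 s = 115.58 min.
Node shift per orbit = (6935.0/86164) × 360° = 28.97°.
Equatorial spacing = 28.97 × 111.2 km/° = 3221 km.
At 70° latitude, spacing = 3221 × cos(70°) = 1102 km.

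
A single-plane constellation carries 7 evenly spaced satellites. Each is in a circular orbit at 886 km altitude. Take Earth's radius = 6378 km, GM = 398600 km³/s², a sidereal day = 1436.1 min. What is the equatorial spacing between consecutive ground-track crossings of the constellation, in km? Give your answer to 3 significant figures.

409 km

Semi-major axis a = 6378 + 886 = 7264 km. Period T = 2π√(a³/μ) = 2π√(7264³/398600) = 6161.3 s = 102.69 min.
Single-satellite node shift = (6161.3/86166) × 360° = 25.74°.
With 7 satellites evenly phased, successive equator crossings are 25.74/7 = 3.677° apart.
That is 3.677 × 111.3 = 409 km at the equator.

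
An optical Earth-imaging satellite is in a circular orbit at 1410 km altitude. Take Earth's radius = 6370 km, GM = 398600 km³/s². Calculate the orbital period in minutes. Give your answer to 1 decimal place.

113.8 min

Semi-major axis a = 6370 + 1410 = 7780 km. Period T = 2π√(a³/μ) = 2π√(7780³/398600) = 6829.4 s = 113.82 min.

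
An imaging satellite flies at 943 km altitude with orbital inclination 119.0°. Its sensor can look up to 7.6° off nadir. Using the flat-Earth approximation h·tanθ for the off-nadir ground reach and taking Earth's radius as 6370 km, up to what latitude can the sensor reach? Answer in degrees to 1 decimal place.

Retrograde orbit: the ground track reaches ±(180° − i) = ±(180 − 119.0) = ±61.0°.
Sensor half-swath on the ground ≈ 943·tan(7.6°) = 126 km = 1.13° of latitude.
Maximum observable latitude ≈ 61.0 + 1.13 = 62.1°.

62.1°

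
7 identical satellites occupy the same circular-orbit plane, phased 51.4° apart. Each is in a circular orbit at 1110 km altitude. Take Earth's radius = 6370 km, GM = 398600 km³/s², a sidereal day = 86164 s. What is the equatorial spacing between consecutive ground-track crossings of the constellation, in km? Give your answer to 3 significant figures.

Semi-major axis a = 6370 + 1110 = 7480 km. Period T = 2π√(a³/μ) = 2π√(7480³/398600) = 6438.2 s = 107.30 min.
Single-satellite node shift = (6438.2/86164) × 360° = 26.90°.
With 7 satellites evenly phased, successive equator crossings are 26.90/7 = 3.843° apart.
That is 3.843 × 111.2 = 427 km at the equator.

427 km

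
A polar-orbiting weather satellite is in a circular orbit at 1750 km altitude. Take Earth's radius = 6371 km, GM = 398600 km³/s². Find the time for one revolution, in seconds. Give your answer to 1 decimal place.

7283.3 seconds

Semi-major axis a = 6371 + 1750 = 8121 km. Period T = 2π√(a³/μ) = 2π√(8121³/398600) = 7283.3 s = 121.39 min.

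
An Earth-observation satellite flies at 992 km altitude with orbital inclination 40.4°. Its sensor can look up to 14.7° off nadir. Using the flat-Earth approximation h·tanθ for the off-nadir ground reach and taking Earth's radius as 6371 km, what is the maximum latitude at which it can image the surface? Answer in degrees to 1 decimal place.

For a prograde orbit the ground track reaches latitude ±i = ±40.4°.
Sensor half-swath on the ground ≈ 992·tan(14.7°) = 260 km = 2.34° of latitude.
Maximum observable latitude ≈ 40.4 + 2.34 = 42.7°.

42.7°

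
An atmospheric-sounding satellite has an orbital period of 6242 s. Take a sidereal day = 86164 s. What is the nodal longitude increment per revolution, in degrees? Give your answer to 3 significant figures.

26.1°

During one orbit Earth rotates (6242.0 / 86164) × 360° = 26.08°.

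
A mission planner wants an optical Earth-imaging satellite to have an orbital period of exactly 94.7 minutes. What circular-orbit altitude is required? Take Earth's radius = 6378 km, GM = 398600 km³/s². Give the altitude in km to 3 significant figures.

T = 94.7 min = 5682.0 s.
From T = 2π√(a³/μ): a = (μ T²/4π²)^(1/3) = (398600 × 5682.0² / 4π²)^(1/3) = 6882 km.
Altitude h = a − R = 6882 − 6378 = 504 km.

504 km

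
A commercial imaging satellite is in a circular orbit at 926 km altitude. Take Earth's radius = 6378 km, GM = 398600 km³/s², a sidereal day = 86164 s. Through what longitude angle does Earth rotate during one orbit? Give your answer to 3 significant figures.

26.0°

Semi-major axis a = 6378 + 926 = 7304 km. Period T = 2π√(a³/μ) = 2π√(7304³/398600) = 6212.3 s = 103.54 min.
During one orbit Earth rotates (6212.3 / 86164) × 360° = 25.96°.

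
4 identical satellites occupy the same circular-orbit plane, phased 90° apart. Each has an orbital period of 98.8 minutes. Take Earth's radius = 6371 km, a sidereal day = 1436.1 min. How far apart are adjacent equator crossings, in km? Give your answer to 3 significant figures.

688 km

T = 98.8 min = 5928.0 s.
Single-satellite node shift = (5928.0/86166) × 360° = 24.77°.
With 4 satellites evenly phased, successive equator crossings are 24.77/4 = 6.192° apart.
That is 6.192 × 111.2 = 688 km at the equator.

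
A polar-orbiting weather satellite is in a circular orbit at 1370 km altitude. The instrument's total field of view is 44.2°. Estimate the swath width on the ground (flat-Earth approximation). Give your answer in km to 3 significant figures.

1110 km

Half-angle = 44.2°/2 = 22.1°.
Swath width ≈ 2h·tan(θ/2) = 2 × 1370 × tan(22.1°) = 1112.6 km.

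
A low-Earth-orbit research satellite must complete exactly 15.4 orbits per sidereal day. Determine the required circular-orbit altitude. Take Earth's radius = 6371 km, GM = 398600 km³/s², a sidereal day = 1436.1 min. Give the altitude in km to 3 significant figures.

Required period T = 86166 / 15.4 = 5595.2 s.
From T = 2π√(a³/μ): a = (μ T²/4π²)^(1/3) = (398600 × 5595.2² / 4π²)^(1/3) = 6812 km.
Altitude h = a − R = 6812 − 6371 = 441 km.

441 km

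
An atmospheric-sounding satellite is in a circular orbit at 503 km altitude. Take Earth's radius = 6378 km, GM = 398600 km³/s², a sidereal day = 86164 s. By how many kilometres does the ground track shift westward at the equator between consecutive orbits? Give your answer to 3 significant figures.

Semi-major axis a = 6378 + 503 = 6881 km. Period T = 2π√(a³/μ) = 2π√(6881³/398600) = 5680.5 s = 94.68 min.
During one orbit Earth rotates (5680.5 / 86164) × 360° = 23.73°.
At the equator that is 23.73° × (2π·6378/360) km/° = 23.73 × 111.3 = 2642 km.

2640 km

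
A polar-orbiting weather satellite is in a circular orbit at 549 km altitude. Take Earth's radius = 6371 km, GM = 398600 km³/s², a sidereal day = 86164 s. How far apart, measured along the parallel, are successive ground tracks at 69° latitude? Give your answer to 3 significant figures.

954 km

Semi-major axis a = 6371 + 549 = 6920 km. Period T = 2π√(a³/μ) = 2π√(6920³/398600) = 5728.9 s = 95.48 min.
Node shift per orbit = (5728.9/86164) × 360° = 23.94°.
Equatorial spacing = 23.94 × 111.2 km/° = 2662 km.
At 69° latitude, spacing = 2662 × cos(69°) = 954 km.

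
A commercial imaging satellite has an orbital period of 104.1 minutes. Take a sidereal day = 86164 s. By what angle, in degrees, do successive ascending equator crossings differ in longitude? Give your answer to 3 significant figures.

T = 104.1 min = 6246.0 s.
During one orbit Earth rotates (6246.0 / 86164) × 360° = 26.10°.

26.1°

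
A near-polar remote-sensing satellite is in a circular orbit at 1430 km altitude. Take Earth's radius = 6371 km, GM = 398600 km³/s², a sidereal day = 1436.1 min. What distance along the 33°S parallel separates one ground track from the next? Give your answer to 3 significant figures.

Semi-major axis a = 6371 + 1430 = 7801 km. Period T = 2π√(a³/μ) = 2π√(7801³/398600) = 6857.0 s = 114.28 min.
Node shift per orbit = (6857.0/86166) × 360° = 28.65°.
Equatorial spacing = 28.65 × 111.2 km/° = 3186 km.
At 33° latitude, spacing = 3186 × cos(33°) = 2672 km.

2670 km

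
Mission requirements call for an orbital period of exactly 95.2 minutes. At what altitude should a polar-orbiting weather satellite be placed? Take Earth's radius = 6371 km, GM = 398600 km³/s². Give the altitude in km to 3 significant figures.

T = 95.2 min = 5712.0 s.
From T = 2π√(a³/μ): a = (μ T²/4π²)^(1/3) = (398600 × 5712.0² / 4π²)^(1/3) = 6906 km.
Altitude h = a − R = 6906 − 6371 = 535 km.

535 km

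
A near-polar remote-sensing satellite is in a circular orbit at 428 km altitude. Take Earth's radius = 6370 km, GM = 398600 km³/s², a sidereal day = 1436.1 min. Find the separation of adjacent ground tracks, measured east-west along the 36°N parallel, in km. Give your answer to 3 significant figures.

Semi-major axis a = 6370 + 428 = 6798 km. Period T = 2π√(a³/μ) = 2π√(6798³/398600) = 5578.1 s = 92.97 min.
Node shift per orbit = (5578.1/86166) × 360° = 23.31°.
Equatorial spacing = 23.31 × 111.2 km/° = 2591 km.
At 36° latitude, spacing = 2591 × cos(36°) = 2096 km.

2100 km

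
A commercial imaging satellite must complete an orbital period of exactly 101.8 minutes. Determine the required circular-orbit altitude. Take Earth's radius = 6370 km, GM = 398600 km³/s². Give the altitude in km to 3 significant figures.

852 km

T = 101.8 min = 6108.0 s.
From T = 2π√(a³/μ): a = (μ T²/4π²)^(1/3) = (398600 × 6108.0² / 4π²)^(1/3) = 7222 km.
Altitude h = a − R = 7222 − 6370 = 852 km.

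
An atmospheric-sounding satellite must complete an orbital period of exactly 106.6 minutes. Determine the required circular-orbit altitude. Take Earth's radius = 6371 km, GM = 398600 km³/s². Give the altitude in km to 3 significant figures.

1080 km

T = 106.6 min = 6396.0 s.
From T = 2π√(a³/μ): a = (μ T²/4π²)^(1/3) = (398600 × 6396.0² / 4π²)^(1/3) = 7447 km.
Altitude h = a − R = 7447 − 6371 = 1076 km.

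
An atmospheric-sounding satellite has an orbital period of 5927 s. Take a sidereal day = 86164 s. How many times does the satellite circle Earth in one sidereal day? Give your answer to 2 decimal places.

Orbits per sidereal day = 86164 / 5927.0 = 14.538.

14.54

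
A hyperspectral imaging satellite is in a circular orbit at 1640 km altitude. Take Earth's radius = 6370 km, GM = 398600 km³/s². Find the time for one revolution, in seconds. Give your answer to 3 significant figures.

7130 seconds

Semi-major axis a = 6370 + 1640 = 8010 km. Period T = 2π√(a³/μ) = 2π√(8010³/398600) = 7134.4 s = 118.91 min.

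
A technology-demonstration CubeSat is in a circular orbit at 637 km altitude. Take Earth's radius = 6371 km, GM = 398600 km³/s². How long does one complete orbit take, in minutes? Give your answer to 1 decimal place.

Semi-major axis a = 6371 + 637 = 7008 km. Period T = 2π√(a³/μ) = 2π√(7008³/398600) = 5838.5 s = 97.31 min.

97.3 min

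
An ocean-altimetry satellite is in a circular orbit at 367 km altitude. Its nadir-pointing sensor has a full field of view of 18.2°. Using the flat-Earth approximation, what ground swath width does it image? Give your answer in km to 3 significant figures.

118 km

Half-angle = 18.2°/2 = 9.1°.
Swath width ≈ 2h·tan(θ/2) = 2 × 367 × tan(9.1°) = 117.6 km.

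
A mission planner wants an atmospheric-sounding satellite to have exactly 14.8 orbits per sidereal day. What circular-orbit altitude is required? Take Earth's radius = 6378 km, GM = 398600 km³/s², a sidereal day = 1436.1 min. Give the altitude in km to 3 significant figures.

Required period T = 86166 / 14.8 = 5822.0 s.
From T = 2π√(a³/μ): a = (μ T²/4π²)^(1/3) = (398600 × 5822.0² / 4π²)^(1/3) = 6995 km.
Altitude h = a − R = 6995 − 6378 = 617 km.

617 km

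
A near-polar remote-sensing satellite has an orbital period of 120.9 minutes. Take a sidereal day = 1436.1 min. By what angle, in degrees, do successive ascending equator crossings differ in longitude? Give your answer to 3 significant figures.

T = 120.9 min = 7254.0 s.
During one orbit Earth rotates (7254.0 / 86166) × 360° = 30.31°.

30.3°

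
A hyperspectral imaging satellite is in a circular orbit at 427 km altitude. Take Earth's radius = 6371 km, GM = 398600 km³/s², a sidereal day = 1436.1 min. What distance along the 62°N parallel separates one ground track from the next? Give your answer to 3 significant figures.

Semi-major axis a = 6371 + 427 = 6798 km. Period T = 2π√(a³/μ) = 2π√(6798³/398600) = 5578.1 s = 92.97 min.
Node shift per orbit = (5578.1/86166) × 360° = 23.31°.
Equatorial spacing = 23.31 × 111.2 km/° = 2591 km.
At 62° latitude, spacing = 2591 × cos(62°) = 1217 km.

1220 km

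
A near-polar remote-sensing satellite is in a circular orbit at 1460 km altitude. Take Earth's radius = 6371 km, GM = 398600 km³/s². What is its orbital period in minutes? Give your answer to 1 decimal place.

Semi-major axis a = 6371 + 1460 = 7831 km. Period T = 2π√(a³/μ) = 2π√(7831³/398600) = 6896.6 s = 114.94 min.

114.9 min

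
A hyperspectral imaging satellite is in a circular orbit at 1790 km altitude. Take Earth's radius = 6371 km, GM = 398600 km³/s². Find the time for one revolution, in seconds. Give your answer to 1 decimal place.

7337.1 seconds

Semi-major axis a = 6371 + 1790 = 8161 km. Period T = 2π√(a³/μ) = 2π√(8161³/398600) = 7337.1 s = 122.29 min.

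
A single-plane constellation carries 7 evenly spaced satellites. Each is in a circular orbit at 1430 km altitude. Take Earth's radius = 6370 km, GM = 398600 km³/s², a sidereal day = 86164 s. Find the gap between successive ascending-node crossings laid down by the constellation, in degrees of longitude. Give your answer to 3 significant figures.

Semi-major axis a = 6370 + 1430 = 7800 km. Period T = 2π√(a³/μ) = 2π√(7800³/398600) = 6855.7 s = 114.26 min.
Single-satellite node shift = (6855.7/86164) × 360° = 28.64°.
With 7 satellites evenly phased, successive equator crossings are 28.64/7 = 4.092° apart.

4.09°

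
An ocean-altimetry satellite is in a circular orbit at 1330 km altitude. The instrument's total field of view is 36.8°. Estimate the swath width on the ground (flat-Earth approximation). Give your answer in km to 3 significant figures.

885 km

Half-angle = 36.8°/2 = 18.4°.
Swath width ≈ 2h·tan(θ/2) = 2 × 1330 × tan(18.4°) = 884.9 km.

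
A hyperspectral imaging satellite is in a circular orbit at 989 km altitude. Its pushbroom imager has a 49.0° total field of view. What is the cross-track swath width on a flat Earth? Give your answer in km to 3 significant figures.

901 km

Half-angle = 49.0°/2 = 24.5°.
Swath width ≈ 2h·tan(θ/2) = 2 × 989 × tan(24.5°) = 901.4 km.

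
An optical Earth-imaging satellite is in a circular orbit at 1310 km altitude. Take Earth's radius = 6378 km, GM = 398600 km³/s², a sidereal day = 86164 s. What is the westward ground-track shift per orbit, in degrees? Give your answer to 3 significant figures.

Semi-major axis a = 6378 + 1310 = 7688 km. Period T = 2π√(a³/μ) = 2π√(7688³/398600) = 6708.6 s = 111.81 min.
During one orbit Earth rotates (6708.6 / 86164) × 360° = 28.03°.

28.0°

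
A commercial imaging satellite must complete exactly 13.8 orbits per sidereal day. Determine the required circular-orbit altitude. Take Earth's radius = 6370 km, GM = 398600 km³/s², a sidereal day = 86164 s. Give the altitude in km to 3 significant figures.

Required period T = 86164 / 13.8 = 6243.8 s.
From T = 2π√(a³/μ): a = (μ T²/4π²)^(1/3) = (398600 × 6243.8² / 4π²)^(1/3) = 7329 km.
Altitude h = a − R = 7329 − 6370 = 959 km.

959 km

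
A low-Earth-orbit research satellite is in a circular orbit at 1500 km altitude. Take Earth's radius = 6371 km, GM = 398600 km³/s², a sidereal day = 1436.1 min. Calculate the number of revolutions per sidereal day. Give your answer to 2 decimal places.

Semi-major axis a = 6371 + 1500 = 7871 km. Period T = 2π√(a³/μ) = 2π√(7871³/398600) = 6949.5 s = 115.83 min.
Orbits per sidereal day = 86166 / 6949.5 = 12.399.

12.40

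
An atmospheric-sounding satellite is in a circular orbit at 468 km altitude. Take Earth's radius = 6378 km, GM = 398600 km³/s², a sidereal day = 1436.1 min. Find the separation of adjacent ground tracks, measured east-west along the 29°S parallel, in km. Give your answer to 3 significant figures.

2290 km

Semi-major axis a = 6378 + 468 = 6846 km. Period T = 2π√(a³/μ) = 2π√(6846³/398600) = 5637.2 s = 93.95 min.
Node shift per orbit = (5637.2/86166) × 360° = 23.55°.
Equatorial spacing = 23.55 × 111.3 km/° = 2622 km.
At 29° latitude, spacing = 2622 × cos(29°) = 2293 km.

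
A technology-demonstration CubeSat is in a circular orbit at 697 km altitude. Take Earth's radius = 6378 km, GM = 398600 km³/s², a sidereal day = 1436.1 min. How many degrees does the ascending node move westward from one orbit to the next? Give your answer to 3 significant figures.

Semi-major axis a = 6378 + 697 = 7075 km. Period T = 2π√(a³/μ) = 2π√(7075³/398600) = 5922.4 s = 98.71 min.
During one orbit Earth rotates (5922.4 / 86166) × 360° = 24.74°.

24.7°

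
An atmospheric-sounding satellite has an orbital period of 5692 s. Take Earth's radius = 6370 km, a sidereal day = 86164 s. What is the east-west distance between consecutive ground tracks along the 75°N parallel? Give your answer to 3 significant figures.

684 km

Node shift per orbit = (5692.0/86164) × 360° = 23.78°.
Equatorial spacing = 23.78 × 111.2 km/° = 2644 km.
At 75° latitude, spacing = 2644 × cos(75°) = 684 km.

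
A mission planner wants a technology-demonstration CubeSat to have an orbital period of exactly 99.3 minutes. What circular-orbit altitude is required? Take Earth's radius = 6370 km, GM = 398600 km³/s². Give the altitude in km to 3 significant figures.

733 km

T = 99.3 min = 5958.0 s.
From T = 2π√(a³/μ): a = (μ T²/4π²)^(1/3) = (398600 × 5958.0² / 4π²)^(1/3) = 7103 km.
Altitude h = a − R = 7103 − 6370 = 733 km.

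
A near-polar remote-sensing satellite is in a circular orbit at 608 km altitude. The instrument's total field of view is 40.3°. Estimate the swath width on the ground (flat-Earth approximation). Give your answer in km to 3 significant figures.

446 km

Half-angle = 40.3°/2 = 20.15°.
Swath width ≈ 2h·tan(θ/2) = 2 × 608 × tan(20.15°) = 446.2 km.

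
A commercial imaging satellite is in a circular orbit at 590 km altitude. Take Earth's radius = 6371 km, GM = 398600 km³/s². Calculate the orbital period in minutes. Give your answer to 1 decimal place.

Semi-major axis a = 6371 + 590 = 6961 km. Period T = 2π√(a³/μ) = 2π√(6961³/398600) = 5779.9 s = 96.33 min.

96.3 min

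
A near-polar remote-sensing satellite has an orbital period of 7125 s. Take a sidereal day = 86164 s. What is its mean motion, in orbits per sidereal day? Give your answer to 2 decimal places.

12.09

Orbits per sidereal day = 86164 / 7125.0 = 12.093.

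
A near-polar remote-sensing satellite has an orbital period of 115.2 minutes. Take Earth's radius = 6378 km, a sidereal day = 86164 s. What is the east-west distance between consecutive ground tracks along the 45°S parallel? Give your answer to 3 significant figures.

T = 115.2 min = 6912.0 s.
Node shift per orbit = (6912.0/86164) × 360° = 28.88°.
Equatorial spacing = 28.88 × 111.3 km/° = 3215 km.
At 45° latitude, spacing = 3215 × cos(45°) = 2273 km.

2270 km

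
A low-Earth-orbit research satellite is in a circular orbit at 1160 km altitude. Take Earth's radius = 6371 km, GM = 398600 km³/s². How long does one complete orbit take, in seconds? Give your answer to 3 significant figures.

6500 seconds

Semi-major axis a = 6371 + 1160 = 7531 km. Period T = 2π√(a³/μ) = 2π√(7531³/398600) = 6504.1 s = 108.40 min.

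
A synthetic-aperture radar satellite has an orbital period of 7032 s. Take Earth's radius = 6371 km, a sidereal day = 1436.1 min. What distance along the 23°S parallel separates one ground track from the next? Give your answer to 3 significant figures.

Node shift per orbit = (7032.0/86166) × 360° = 29.38°.
Equatorial spacing = 29.38 × 111.2 km/° = 3267 km.
At 23° latitude, spacing = 3267 × cos(23°) = 3007 km.

3010 km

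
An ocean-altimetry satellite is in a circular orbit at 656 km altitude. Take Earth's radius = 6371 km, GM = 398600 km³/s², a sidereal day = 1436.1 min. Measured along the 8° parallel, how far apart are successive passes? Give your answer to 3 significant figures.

Semi-major axis a = 6371 + 656 = 7027 km. Period T = 2π√(a³/μ) = 2π√(7027³/398600) = 5862.3 s = 97.70 min.
Node shift per orbit = (5862.3/86166) × 360° = 24.49°.
Equatorial spacing = 24.49 × 111.2 km/° = 2723 km.
At 8° latitude, spacing = 2723 × cos(8°) = 2697 km.

2700 km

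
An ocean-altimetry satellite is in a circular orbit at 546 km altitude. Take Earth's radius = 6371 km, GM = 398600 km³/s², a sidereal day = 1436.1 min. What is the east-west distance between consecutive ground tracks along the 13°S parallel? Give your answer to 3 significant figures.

2590 km

Semi-major axis a = 6371 + 546 = 6917 km. Period T = 2π√(a³/μ) = 2π√(6917³/398600) = 5725.2 s = 95.42 min.
Node shift per orbit = (5725.2/86166) × 360° = 23.92°.
Equatorial spacing = 23.92 × 111.2 km/° = 2660 km.
At 13° latitude, spacing = 2660 × cos(13°) = 2592 km.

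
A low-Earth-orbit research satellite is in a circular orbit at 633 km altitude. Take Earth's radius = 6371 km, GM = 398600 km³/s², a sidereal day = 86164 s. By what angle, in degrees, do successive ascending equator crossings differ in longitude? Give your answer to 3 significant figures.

Semi-major axis a = 6371 + 633 = 7004 km. Period T = 2π√(a³/μ) = 2π√(7004³/398600) = 5833.5 s = 97.23 min.
During one orbit Earth rotates (5833.5 / 86164) × 360° = 24.37°.

24.4°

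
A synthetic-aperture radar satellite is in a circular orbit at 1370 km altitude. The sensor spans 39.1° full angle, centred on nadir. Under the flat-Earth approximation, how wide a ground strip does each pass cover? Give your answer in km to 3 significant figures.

973 km

Half-angle = 39.1°/2 = 19.55°.
Swath width ≈ 2h·tan(θ/2) = 2 × 1370 × tan(19.55°) = 973.0 km.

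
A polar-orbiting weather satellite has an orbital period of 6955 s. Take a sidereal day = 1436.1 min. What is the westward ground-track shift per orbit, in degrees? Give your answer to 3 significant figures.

During one orbit Earth rotates (6955.0 / 86166) × 360° = 29.06°.

29.1°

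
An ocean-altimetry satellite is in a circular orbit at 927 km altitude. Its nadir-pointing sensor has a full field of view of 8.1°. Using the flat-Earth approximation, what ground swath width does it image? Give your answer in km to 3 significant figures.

Half-angle = 8.1°/2 = 4.05°.
Swath width ≈ 2h·tan(θ/2) = 2 × 927 × tan(4.05°) = 131.3 km.

131 km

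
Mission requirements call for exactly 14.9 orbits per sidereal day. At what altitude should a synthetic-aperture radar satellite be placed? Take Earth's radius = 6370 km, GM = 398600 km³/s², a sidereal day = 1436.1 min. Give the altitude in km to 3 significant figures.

Required period T = 86166 / 14.9 = 5783.0 s.
From T = 2π√(a³/μ): a = (μ T²/4π²)^(1/3) = (398600 × 5783.0² / 4π²)^(1/3) = 6963 km.
Altitude h = a − R = 6963 − 6370 = 593 km.

593 km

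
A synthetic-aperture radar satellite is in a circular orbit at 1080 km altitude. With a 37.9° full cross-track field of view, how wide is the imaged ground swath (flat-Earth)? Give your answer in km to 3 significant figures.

Half-angle = 37.9°/2 = 18.95°.
Swath width ≈ 2h·tan(θ/2) = 2 × 1080 × tan(18.95°) = 741.6 km.

742 km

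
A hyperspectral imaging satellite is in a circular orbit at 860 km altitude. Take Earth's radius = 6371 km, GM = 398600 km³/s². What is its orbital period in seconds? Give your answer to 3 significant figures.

6120 seconds

Semi-major axis a = 6371 + 860 = 7231 km. Period T = 2π√(a³/μ) = 2π√(7231³/398600) = 6119.4 s = 101.99 min.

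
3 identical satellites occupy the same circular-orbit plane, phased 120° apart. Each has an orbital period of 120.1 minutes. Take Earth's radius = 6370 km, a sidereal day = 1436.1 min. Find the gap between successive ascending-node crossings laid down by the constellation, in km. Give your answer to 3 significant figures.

T = 120.1 min = 7206.0 s.
Single-satellite node shift = (7206.0/86166) × 360° = 30.11°.
With 3 satellites evenly phased, successive equator crossings are 30.11/3 = 10.036° apart.
That is 10.036 × 111.2 = 1116 km at the equator.

1120 km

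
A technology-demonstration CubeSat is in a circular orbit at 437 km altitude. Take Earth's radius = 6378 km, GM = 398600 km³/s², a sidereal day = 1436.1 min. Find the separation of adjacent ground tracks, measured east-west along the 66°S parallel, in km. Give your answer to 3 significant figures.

1060 km

Semi-major axis a = 6378 + 437 = 6815 km. Period T = 2π√(a³/μ) = 2π√(6815³/398600) = 5599.0 s = 93.32 min.
Node shift per orbit = (5599.0/86166) × 360° = 23.39°.
Equatorial spacing = 23.39 × 111.3 km/° = 2604 km.
At 66° latitude, spacing = 2604 × cos(66°) = 1059 km.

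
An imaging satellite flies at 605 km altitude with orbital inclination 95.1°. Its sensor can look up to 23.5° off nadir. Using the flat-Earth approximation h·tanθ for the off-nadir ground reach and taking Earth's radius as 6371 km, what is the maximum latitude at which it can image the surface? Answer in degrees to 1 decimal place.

Retrograde orbit: the ground track reaches ±(180° − i) = ±(180 − 95.1) = ±84.9°.
Sensor half-swath on the ground ≈ 605·tan(23.5°) = 263 km = 2.37° of latitude.
Maximum observable latitude ≈ 84.9 + 2.37 = 87.3°.

87.3°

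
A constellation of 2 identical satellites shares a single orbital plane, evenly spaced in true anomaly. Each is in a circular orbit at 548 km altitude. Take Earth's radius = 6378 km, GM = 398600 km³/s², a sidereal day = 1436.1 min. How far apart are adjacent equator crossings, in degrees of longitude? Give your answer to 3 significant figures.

12.0°

Semi-major axis a = 6378 + 548 = 6926 km. Period T = 2π√(a³/μ) = 2π√(6926³/398600) = 5736.3 s = 95.61 min.
Single-satellite node shift = (5736.3/86166) × 360° = 23.97°.
With 2 satellites evenly phased, successive equator crossings are 23.97/2 = 11.983° apart.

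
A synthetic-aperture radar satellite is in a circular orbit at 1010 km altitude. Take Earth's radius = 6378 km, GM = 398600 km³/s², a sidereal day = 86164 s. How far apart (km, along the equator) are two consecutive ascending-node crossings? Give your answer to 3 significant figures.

Semi-major axis a = 6378 + 1010 = 7388 km. Period T = 2π√(a³/μ) = 2π√(7388³/398600) = 6319.8 s = 105.33 min.
During one orbit Earth rotates (6319.8 / 86164) × 360° = 26.40°.
At the equator that is 26.40° × (2π·6378/360) km/° = 26.40 × 111.3 = 2939 km.

2940 km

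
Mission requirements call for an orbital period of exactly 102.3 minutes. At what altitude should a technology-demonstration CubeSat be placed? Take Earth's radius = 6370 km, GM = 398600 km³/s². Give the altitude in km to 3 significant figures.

T = 102.3 min = 6138.0 s.
From T = 2π√(a³/μ): a = (μ T²/4π²)^(1/3) = (398600 × 6138.0² / 4π²)^(1/3) = 7246 km.
Altitude h = a − R = 7246 − 6370 = 876 km.

876 km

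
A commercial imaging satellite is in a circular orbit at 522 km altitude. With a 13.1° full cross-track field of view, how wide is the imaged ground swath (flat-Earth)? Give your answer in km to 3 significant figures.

120 km

Half-angle = 13.1°/2 = 6.55°.
Swath width ≈ 2h·tan(θ/2) = 2 × 522 × tan(6.55°) = 119.9 km.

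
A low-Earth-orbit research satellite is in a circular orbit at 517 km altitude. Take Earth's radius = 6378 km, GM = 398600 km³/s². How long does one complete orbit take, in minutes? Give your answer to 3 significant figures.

Semi-major axis a = 6378 + 517 = 6895 km. Period T = 2π√(a³/μ) = 2π√(6895³/398600) = 5697.9 s = 94.96 min.

95.0 min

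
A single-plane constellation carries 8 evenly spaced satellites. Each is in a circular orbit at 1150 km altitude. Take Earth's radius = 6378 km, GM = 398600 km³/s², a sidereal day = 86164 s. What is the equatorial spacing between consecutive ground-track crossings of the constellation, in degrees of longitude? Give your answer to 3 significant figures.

Semi-major axis a = 6378 + 1150 = 7528 km. Period T = 2π√(a³/μ) = 2π√(7528³/398600) = 6500.3 s = 108.34 min.
Single-satellite node shift = (6500.3/86164) × 360° = 27.16°.
With 8 satellites evenly phased, successive equator crossings are 27.16/8 = 3.395° apart.

3.39°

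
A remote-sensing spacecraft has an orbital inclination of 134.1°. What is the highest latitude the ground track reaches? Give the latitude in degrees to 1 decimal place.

Retrograde orbit: the ground track reaches ±(180° − i) = ±(180 − 134.1) = ±45.9°.

45.9°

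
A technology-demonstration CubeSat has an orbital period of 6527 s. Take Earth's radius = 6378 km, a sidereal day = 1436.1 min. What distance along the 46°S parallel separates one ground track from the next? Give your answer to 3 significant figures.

2110 km

Node shift per orbit = (6527.0/86166) × 360° = 27.27°.
Equatorial spacing = 27.27 × 111.3 km/° = 3036 km.
At 46° latitude, spacing = 3036 × cos(46°) = 2109 km.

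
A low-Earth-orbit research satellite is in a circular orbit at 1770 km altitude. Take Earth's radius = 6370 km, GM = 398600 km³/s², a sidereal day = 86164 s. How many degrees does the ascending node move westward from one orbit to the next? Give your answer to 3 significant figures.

Semi-major axis a = 6370 + 1770 = 8140 km. Period T = 2π√(a³/μ) = 2π√(8140³/398600) = 7308.8 s = 121.81 min.
During one orbit Earth rotates (7308.8 / 86164) × 360° = 30.54°.

30.5°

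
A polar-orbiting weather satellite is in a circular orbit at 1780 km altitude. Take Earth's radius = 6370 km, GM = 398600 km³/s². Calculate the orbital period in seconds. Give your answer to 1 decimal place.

Semi-major axis a = 6370 + 1780 = 8150 km. Period T = 2π√(a³/μ) = 2π√(8150³/398600) = 7322.3 s = 122.04 min.

7322.3 seconds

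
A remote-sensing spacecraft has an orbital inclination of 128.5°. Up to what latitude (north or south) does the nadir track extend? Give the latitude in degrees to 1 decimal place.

51.5°

Retrograde orbit: the ground track reaches ±(180° − i) = ±(180 − 128.5) = ±51.5°.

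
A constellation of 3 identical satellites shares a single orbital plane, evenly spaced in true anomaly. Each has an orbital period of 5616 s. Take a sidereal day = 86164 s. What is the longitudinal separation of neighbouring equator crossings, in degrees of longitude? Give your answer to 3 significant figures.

7.82°

Single-satellite node shift = (5616.0/86164) × 360° = 23.46°.
With 3 satellites evenly phased, successive equator crossings are 23.46/3 = 7.821° apart.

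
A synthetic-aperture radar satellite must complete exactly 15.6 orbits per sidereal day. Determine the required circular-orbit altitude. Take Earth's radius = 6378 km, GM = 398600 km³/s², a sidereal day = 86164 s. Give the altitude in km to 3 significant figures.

Required period T = 86164 / 15.6 = 5523.3 s.
From T = 2π√(a³/μ): a = (μ T²/4π²)^(1/3) = (398600 × 5523.3² / 4π²)^(1/3) = 6753 km.
Altitude h = a − R = 6753 − 6378 = 375 km.

375 km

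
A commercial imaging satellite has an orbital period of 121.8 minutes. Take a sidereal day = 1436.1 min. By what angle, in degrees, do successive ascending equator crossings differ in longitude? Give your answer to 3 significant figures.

T = 121.8 min = 7308.0 s.
During one orbit Earth rotates (7308.0 / 86166) × 360° = 30.53°.

30.5°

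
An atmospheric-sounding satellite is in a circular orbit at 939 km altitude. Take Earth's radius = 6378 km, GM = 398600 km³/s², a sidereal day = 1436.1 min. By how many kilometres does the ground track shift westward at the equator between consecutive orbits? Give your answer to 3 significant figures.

2900 km

Semi-major axis a = 6378 + 939 = 7317 km. Period T = 2π√(a³/μ) = 2π√(7317³/398600) = 6228.9 s = 103.81 min.
During one orbit Earth rotates (6228.9 / 86166) × 360° = 26.02°.
At the equator that is 26.02° × (2π·6378/360) km/° = 26.02 × 111.3 = 2897 km.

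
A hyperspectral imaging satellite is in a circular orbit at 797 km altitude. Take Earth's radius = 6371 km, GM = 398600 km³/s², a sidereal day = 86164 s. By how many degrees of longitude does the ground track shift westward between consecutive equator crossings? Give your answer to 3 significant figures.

Semi-major axis a = 6371 + 797 = 7168 km. Period T = 2π√(a³/μ) = 2π√(7168³/398600) = 6039.6 s = 100.66 min.
During one orbit Earth rotates (6039.6 / 86164) × 360° = 25.23°.

25.2°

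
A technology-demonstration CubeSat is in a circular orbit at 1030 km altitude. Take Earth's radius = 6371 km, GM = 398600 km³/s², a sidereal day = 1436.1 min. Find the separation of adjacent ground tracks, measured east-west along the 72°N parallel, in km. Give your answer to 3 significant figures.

910 km

Semi-major axis a = 6371 + 1030 = 7401 km. Period T = 2π√(a³/μ) = 2π√(7401³/398600) = 6336.5 s = 105.61 min.
Node shift per orbit = (6336.5/86166) × 360° = 26.47°.
Equatorial spacing = 26.47 × 111.2 km/° = 2944 km.
At 72° latitude, spacing = 2944 × cos(72°) = 910 km.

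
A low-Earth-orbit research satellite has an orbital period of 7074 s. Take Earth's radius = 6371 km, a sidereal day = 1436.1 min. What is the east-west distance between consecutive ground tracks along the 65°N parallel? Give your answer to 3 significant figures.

1390 km

Node shift per orbit = (7074.0/86166) × 360° = 29.56°.
Equatorial spacing = 29.56 × 111.2 km/° = 3286 km.
At 65° latitude, spacing = 3286 × cos(65°) = 1389 km.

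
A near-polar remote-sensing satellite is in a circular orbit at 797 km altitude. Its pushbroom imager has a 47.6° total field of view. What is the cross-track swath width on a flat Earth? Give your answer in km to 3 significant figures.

703 km

Half-angle = 47.6°/2 = 23.8°.
Swath width ≈ 2h·tan(θ/2) = 2 × 797 × tan(23.8°) = 703.0 km.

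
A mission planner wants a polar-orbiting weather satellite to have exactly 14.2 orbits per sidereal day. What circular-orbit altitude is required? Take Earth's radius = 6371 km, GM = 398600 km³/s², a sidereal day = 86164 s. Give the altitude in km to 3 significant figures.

Required period T = 86164 / 14.2 = 6067.9 s.
From T = 2π√(a³/μ): a = (μ T²/4π²)^(1/3) = (398600 × 6067.9² / 4π²)^(1/3) = 7190 km.
Altitude h = a − R = 7190 − 6371 = 819 km.

819 km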